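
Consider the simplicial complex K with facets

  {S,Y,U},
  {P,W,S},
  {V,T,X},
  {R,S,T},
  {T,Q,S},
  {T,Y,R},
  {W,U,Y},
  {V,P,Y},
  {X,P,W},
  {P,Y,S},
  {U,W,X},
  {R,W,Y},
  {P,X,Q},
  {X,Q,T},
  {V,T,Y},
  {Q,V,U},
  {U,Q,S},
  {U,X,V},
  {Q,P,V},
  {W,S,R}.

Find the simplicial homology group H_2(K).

Take the total order P < Q < R < S < T < U < V < W < X < Y on the vertex set. Then K (dimension 2) consists of the simplices:

  0-simplices (10): P, Q, R, S, T, U, V, W, X, Y
  1-simplices (30): PQ, PS, PV, PW, PX, PY, QS, QT, QU, QV, QX, RS, RT, RW, RY, ST, SU, SW, SY, TV, TX, TY, UV, UW, UX, UY, VX, VY, WX, WY
  2-simplices (20): PQV, PQX, PSW, PSY, PVY, PWX, QST, QSU, QTX, QUV, RST, RSW, RTY, RWY, SUY, TVX, TVY, UVX, UWX, UWY

giving chain groups C_0 ≅ Z^10, C_1 ≅ Z^30, C_2 ≅ Z^20.

Boundary ∂_1: C_1 → C_0 maps an edge to its endpoints' difference, ∂[p,q] = q − p. For instance
  ∂TV = V − T.
This gives a 10×30 integer matrix of rank 9; reducing to Smith normal form yields diagonal entries (1,1,1,1,1,1,1,1,1).

The boundary map ∂_2: C_2 → C_1 sends each 2-simplex [p,q,r] to [q,r] − [p,r] + [p,q]. For instance
  ∂RSW = SW − RW + RS,
  ∂SUY = UY − SY + SU.
The resulting 30×20 matrix has rank 20, and its Smith normal form has invariant factors (1,1,1,1,1,1,1,1,1,1,1,1,1,1,1,1,1,1,1,2).

Now H_k = ker ∂_k / im ∂_{k+1}, so:

  H_2: rank ker ∂_2 − rank ∂_3 = (20 − 20) − 0 = 0, and there is no ∂_3, so H_2 ≅ 0.

H_2 = 0.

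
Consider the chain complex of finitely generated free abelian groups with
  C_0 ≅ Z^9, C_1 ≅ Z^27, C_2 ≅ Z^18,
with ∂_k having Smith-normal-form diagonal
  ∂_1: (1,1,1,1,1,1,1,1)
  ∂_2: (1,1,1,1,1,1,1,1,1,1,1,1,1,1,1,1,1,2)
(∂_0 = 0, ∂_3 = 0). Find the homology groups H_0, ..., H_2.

H_0: b_0 = 9 − 0 − 8 = 1; torsion from ∂_1 factors > 1: none. So H_0 = Z.
H_1: b_1 = 27 − 8 − 18 = 1; torsion from ∂_2 factors > 1: [2]. So H_1 = Z ⊕ Z_2.
H_2: b_2 = 18 − 18 − 0 = 0; torsion from ∂_3 factors > 1: none. So H_2 = 0.

H_0 = Z,  H_1 = Z ⊕ Z_2,  H_2 = 0.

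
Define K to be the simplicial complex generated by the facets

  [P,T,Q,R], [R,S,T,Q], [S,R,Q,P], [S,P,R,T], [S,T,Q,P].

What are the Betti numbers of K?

We work with the vertex ordering P < Q < R < S < T. The simplices of K, each written with vertices in increasing order, are:

  0-simplices (5): P, Q, R, S, T
  1-simplices (10): PQ, PR, PS, PT, QR, QS, QT, RS, RT, ST
  2-simplices (10): PQR, PQS, PQT, PRS, PRT, PST, QRS, QRT, QST, RST
  3-simplices (5): PQRS, PQRT, PQST, PRST, QRST

so the chain groups are C_0 ≅ Z^5, C_1 ≅ Z^10, C_2 ≅ Z^10, C_3 ≅ Z^5.

Boundary ∂_1: C_1 → C_0 maps an edge to its endpoints' difference, ∂[p,q] = q − p. For instance
  ∂QT = T − Q.
The 5×10 boundary matrix has rank 4 and Smith normal form diag(1,1,1,1).

Boundary ∂_2: C_2 → C_1 sends each 2-simplex [p,q,r] to [q,r] − [p,r] + [p,q]. For instance
  ∂PRT = RT − PT + PR,
  ∂PRS = RS − PS + PR.
The resulting 10×10 matrix has rank 6, and its Smith normal form has invariant factors (1,1,1,1,1,1).

∂_3: C_3 → C_2 sends each 3-simplex σ to the alternating sum Σ_i (−1)^i (σ with its i-th vertex removed). For instance
  ∂PRST = RST − PST + PRT − PRS,
  ∂QRST = RST − QST + QRT − QRS.
The resulting 10×5 matrix has rank 4, and its Smith normal form has invariant factors (1,1,1,1).

Now H_k = ker ∂_k / im ∂_{k+1}, so:

  H_0: rank C_0 − rank ∂_1 = 5 − 4 = 1, and the invariant factors of ∂_1 are all 1, so H_0 = Z.
  H_1: rank ker ∂_1 − rank ∂_2 = (10 − 4) − 6 = 0, and the invariant factors of ∂_2 are all 1, so H_1 = 0.
  H_2: rank ker ∂_2 − rank ∂_3 = (10 − 6) − 4 = 0, and the invariant factors of ∂_3 are all 1, so H_2 = 0.
  H_3: rank ker ∂_3 − rank ∂_4 = (5 − 4) − 0 = 1, and there is no ∂_4, so H_3 = Z.

(K is a triangulation of the 3-sphere S^3.)

Hence the Betti numbers are b_0 = 1, b_1 = 0, b_2 = 0, b_3 = 1.

b_0 = 1, b_1 = 0, b_2 = 0, b_3 = 1.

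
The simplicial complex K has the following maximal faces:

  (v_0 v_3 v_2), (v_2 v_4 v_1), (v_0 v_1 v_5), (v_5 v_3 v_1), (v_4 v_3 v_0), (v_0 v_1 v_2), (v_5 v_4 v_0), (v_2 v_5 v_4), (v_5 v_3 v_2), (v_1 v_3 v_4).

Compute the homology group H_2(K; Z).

H_2 = 0.

Take the total order v_0 < v_1 < v_2 < v_3 < v_4 < v_5 on the vertex set. Then K (dimension 2) consists of the simplices:

  0-simplices (6): [v_0], [v_1], [v_2], [v_3], [v_4], [v_5]
  1-simplices (15): (15 of them)
  2-simplices (10): [v_0,v_1,v_2], [v_0,v_1,v_5], [v_0,v_2,v_3], [v_0,v_3,v_4], [v_0,v_4,v_5], [v_1,v_2,v_4], [v_1,v_3,v_4], [v_1,v_3,v_5], [v_2,v_3,v_5], [v_2,v_4,v_5]

Hence C_0 ≅ Z^6, C_1 ≅ Z^15, C_2 ≅ Z^10.

Boundary ∂_1: C_1 → C_0 sends each edge [p,q] (with p < q) to q − p. For instance
  ∂[v_1,v_3] = [v_3] − [v_1].
The 6×15 boundary matrix has rank 5 and Smith normal form diag(1,1,1,1,1).

The boundary map ∂_2: C_2 → C_1 sends each 2-simplex [p,q,r] to [q,r] − [p,r] + [p,q]. For instance
  ∂[v_1,v_3,v_4] = [v_3,v_4] − [v_1,v_4] + [v_1,v_3],
  ∂[v_1,v_2,v_4] = [v_2,v_4] − [v_1,v_4] + [v_1,v_2].
The resulting 15×10 matrix has rank 10, and its Smith normal form has invariant factors (1,1,1,1,1,1,1,1,1,2).

From H_k ≅ ker(∂_k) / im(∂_{k+1}) we obtain:

  H_2: rank ker ∂_2 − rank ∂_3 = (10 − 10) − 0 = 0, and there is no ∂_3, so H_2 ≅ 0.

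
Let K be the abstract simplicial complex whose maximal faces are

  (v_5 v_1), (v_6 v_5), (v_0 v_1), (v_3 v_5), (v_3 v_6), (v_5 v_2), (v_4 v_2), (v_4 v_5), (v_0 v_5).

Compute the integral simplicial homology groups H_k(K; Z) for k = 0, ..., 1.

H_0 ≅ Z,  H_1 ≅ Z^3.

Order the vertices as v_0 < v_1 < v_2 < v_3 < v_4 < v_5 < v_6. Listing each simplex with vertices in this order, K has dimension 1 with simplices:

  0-simplices (7): [v_0], [v_1], [v_2], [v_3], [v_4], [v_5], [v_6]
  1-simplices (9): [v_0,v_1], [v_0,v_5], [v_1,v_5], [v_2,v_4], [v_2,v_5], [v_3,v_5], [v_3,v_6], [v_4,v_5], [v_5,v_6]

giving chain groups C_0 ≅ Z^7, C_1 ≅ Z^9.

The boundary map ∂_1: C_1 → C_0 maps an edge to its endpoints' difference, ∂[p,q] = q − p. For instance
  ∂[v_5,v_6] = [v_6] − [v_5].
The resulting 7×9 matrix has rank 6, and its Smith normal form has invariant factors (1,1,1,1,1,1).

Now H_k = ker ∂_k / im ∂_{k+1}, so:

  H_0: rank C_0 − rank ∂_1 = 7 − 6 = 1, and the invariant factors of ∂_1 are all 1, so H_0 ≅ Z.
  H_1: rank ker ∂_1 − rank ∂_2 = (9 − 6) − 0 = 3, and there is no ∂_2, so H_1 ≅ Z^3.

(K is a triangulation of a wedge of 3 circles.)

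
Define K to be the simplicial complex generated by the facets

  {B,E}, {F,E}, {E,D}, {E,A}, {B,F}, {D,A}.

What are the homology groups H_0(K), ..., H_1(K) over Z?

H_0 = Z,  H_1 = Z^2.

We work with the vertex ordering A < B < D < E < F. The simplices of K, each written with vertices in increasing order, are:

  0-simplices (5): A, B, D, E, F
  1-simplices (6): AD, AE, BE, BF, DE, EF

so the chain groups are C_0 ≅ Z^5, C_1 ≅ Z^6.

Boundary ∂_1: C_1 → C_0 is given by ∂[p,q] = [q] − [p].
The 5×6 boundary matrix has rank 4 and Smith normal form diag(1,1,1,1).

From H_k ≅ ker(∂_k) / im(∂_{k+1}) we obtain:

  H_0: rank C_0 − rank ∂_1 = 5 − 4 = 1, and the invariant factors of ∂_1 are all 1, so H_0 = Z.
  H_1: rank ker ∂_1 − rank ∂_2 = (6 − 4) − 0 = 2, and there is no ∂_2, so H_1 = Z^2.

(K is a triangulation of a wedge of 2 circles.)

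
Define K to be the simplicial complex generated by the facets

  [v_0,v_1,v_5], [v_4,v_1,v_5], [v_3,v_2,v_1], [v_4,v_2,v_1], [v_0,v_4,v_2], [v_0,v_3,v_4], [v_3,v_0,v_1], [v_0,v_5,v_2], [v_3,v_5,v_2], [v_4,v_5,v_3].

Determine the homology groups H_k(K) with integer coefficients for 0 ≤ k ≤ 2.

H_0 = Z,  H_1 = Z/2Z,  H_2 = 0.

Fix the vertex order v_0 < v_1 < v_2 < v_3 < v_4 < v_5 and write every simplex with vertices in increasing order. Then dim K = 2 and the simplices of K are:

  0-simplices (6): [v_0], [v_1], [v_2], [v_3], [v_4], [v_5]
  1-simplices (15): (15 of them)
  2-simplices (10): [v_0,v_1,v_3], [v_0,v_1,v_5], [v_0,v_2,v_4], [v_0,v_2,v_5], [v_0,v_3,v_4], [v_1,v_2,v_3], [v_1,v_2,v_4], [v_1,v_4,v_5], [v_2,v_3,v_5], [v_3,v_4,v_5]

Hence C_0 ≅ Z^6, C_1 ≅ Z^15, C_2 ≅ Z^10.

∂_1: C_1 → C_0 sends each edge [p,q] (with p < q) to q − p.
This gives a 6×15 integer matrix of rank 5; reducing to Smith normal form yields diagonal entries (1,1,1,1,1).

Boundary ∂_2: C_2 → C_1 acts by ∂[p,q,r] = [q,r] − [p,r] + [p,q]. For instance
  ∂[v_3,v_4,v_5] = [v_4,v_5] − [v_3,v_5] + [v_3,v_4],
  ∂[v_1,v_2,v_3] = [v_2,v_3] − [v_1,v_3] + [v_1,v_2].
The resulting 15×10 matrix has rank 10, and its Smith normal form has invariant factors (1,1,1,1,1,1,1,1,1,2).

Now H_k = ker ∂_k / im ∂_{k+1}, so:

  H_0: rank C_0 − rank ∂_1 = 6 − 5 = 1, and the invariant factors of ∂_1 are all 1, so H_0 ≅ Z.
  H_1: rank ker ∂_1 − rank ∂_2 = (15 − 5) − 10 = 0, and ∂_2 has invariant factor 2 > 1, so H_1 ≅ Z/2Z.
  H_2: rank ker ∂_2 − rank ∂_3 = (10 − 10) − 0 = 0, and there is no ∂_3, so H_2 ≅ 0.

As a check, the Euler characteristic is 6 − 15 + 10 = 1, which agrees with 1 − 0 + 0 = 1.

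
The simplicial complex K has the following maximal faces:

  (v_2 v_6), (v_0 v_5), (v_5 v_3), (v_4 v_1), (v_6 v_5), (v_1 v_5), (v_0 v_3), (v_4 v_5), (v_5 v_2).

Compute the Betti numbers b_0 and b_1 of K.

b_0 = 1, b_1 = 3.

Take the total order v_0 < v_1 < v_2 < v_3 < v_4 < v_5 < v_6 on the vertex set. Then K (dimension 1) consists of the simplices:

  0-simplices (7): [v_0], [v_1], [v_2], [v_3], [v_4], [v_5], [v_6]
  1-simplices (9): [v_0,v_3], [v_0,v_5], [v_1,v_4], [v_1,v_5], [v_2,v_5], [v_2,v_6], [v_3,v_5], [v_4,v_5], [v_5,v_6]

Hence C_0 ≅ Z^7, C_1 ≅ Z^9.

∂_1: C_1 → C_0 maps an edge to its endpoints' difference, ∂[p,q] = q − p.
This gives a 7×9 integer matrix of rank 6; reducing to Smith normal form yields diagonal entries (1,1,1,1,1,1).

Computing H_k = (kernel of ∂_k) / (image of ∂_{k+1}):

  H_0: rank C_0 − rank ∂_1 = 7 − 6 = 1, and the invariant factors of ∂_1 are all 1, so H_0 ≅ Z.
  H_1: rank ker ∂_1 − rank ∂_2 = (9 − 6) − 0 = 3, and there is no ∂_2, so H_1 ≅ Z^3.

As a check, the Euler characteristic is 7 − 9 = -2, which agrees with 1 − 3 = -2.

Hence the Betti numbers are b_0 = 1, b_1 = 3.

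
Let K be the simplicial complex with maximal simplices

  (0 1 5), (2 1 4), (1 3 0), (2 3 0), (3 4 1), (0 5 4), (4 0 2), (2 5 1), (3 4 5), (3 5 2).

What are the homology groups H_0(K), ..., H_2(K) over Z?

H_0 = Z,  H_1 = Z/2,  H_2 = 0.

Take the total order 0 < 1 < 2 < 3 < 4 < 5 on the vertex set. Then K (dimension 2) consists of the simplices:

  0-simplices (6): [0], [1], [2], [3], [4], [5]
  1-simplices (15): [0,1], [0,2], [0,3], [0,4], [0,5], [1,2], [1,3], [1,4], [1,5], [2,3], [2,4], [2,5], [3,4], [3,5], [4,5]
  2-simplices (10): [0,1,3], [0,1,5], [0,2,3], [0,2,4], [0,4,5], [1,2,4], [1,2,5], [1,3,4], [2,3,5], [3,4,5]

Hence C_0 ≅ Z^6, C_1 ≅ Z^15, C_2 ≅ Z^10.

Boundary ∂_1: C_1 → C_0 sends each edge [p,q] (with p < q) to q − p. For instance
  ∂[1,4] = [4] − [1].
The 6×15 boundary matrix has rank 5 and Smith normal form diag(1,1,1,1,1).

∂_2: C_2 → C_1 sends each 2-simplex [p,q,r] to [q,r] − [p,r] + [p,q]. For instance
  ∂[0,4,5] = [4,5] − [0,5] + [0,4],
  ∂[2,3,5] = [3,5] − [2,5] + [2,3].
This gives a 15×10 integer matrix of rank 10; reducing to Smith normal form yields diagonal entries (1,1,1,1,1,1,1,1,1,2).

Computing H_k = (kernel of ∂_k) / (image of ∂_{k+1}):

  H_0: rank C_0 − rank ∂_1 = 6 − 5 = 1, and the invariant factors of ∂_1 are all 1, so H_0 = Z.
  H_1: rank ker ∂_1 − rank ∂_2 = (15 − 5) − 10 = 0, and ∂_2 has invariant factor 2 > 1, so H_1 = Z/2.
  H_2: rank ker ∂_2 − rank ∂_3 = (10 − 10) − 0 = 0, and there is no ∂_3, so H_2 = 0.

As a check, the Euler characteristic is 6 − 15 + 10 = 1, which agrees with 1 − 0 + 0 = 1.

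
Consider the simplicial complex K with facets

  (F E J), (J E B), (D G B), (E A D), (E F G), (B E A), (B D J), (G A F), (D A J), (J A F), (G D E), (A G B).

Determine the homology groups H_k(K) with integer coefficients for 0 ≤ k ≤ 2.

We work with the vertex ordering A < B < D < E < F < G < J. The simplices of K, each written with vertices in increasing order, are:

  0-simplices (7): A, B, D, E, F, G, J
  1-simplices (18): AB, AD, AE, AF, AG, AJ, BD, BE, BG, BJ, DE, DG, DJ, EF, EG, EJ, FG, FJ
  2-simplices (12): ABE, ABG, ADE, ADJ, AFG, AFJ, BDG, BDJ, BEJ, DEG, EFG, EFJ

giving chain groups C_0 ≅ Z^7, C_1 ≅ Z^18, C_2 ≅ Z^12.

Boundary ∂_1: C_1 → C_0 is given by ∂[p,q] = [q] − [p].
This gives a 7×18 integer matrix of rank 6; reducing to Smith normal form yields diagonal entries (1,1,1,1,1,1).

Boundary ∂_2: C_2 → C_1 acts by ∂[p,q,r] = [q,r] − [p,r] + [p,q]. For instance
  ∂BEJ = EJ − BJ + BE,
  ∂ADE = DE − AE + AD.
As a 18×12 matrix over Z this has rank 12, with invariant factors (1,1,1,1,1,1,1,1,1,1,1,2).

From H_k ≅ ker(∂_k) / im(∂_{k+1}) we obtain:

  H_0: rank C_0 − rank ∂_1 = 7 − 6 = 1, and the invariant factors of ∂_1 are all 1, so H_0 = Z.
  H_1: rank ker ∂_1 − rank ∂_2 = (18 − 6) − 12 = 0, and ∂_2 has invariant factor 2 > 1, so H_1 = Z/2.
  H_2: rank ker ∂_2 − rank ∂_3 = (12 − 12) − 0 = 0, and there is no ∂_3, so H_2 = 0.

As a check, the Euler characteristic is 7 − 18 + 12 = 1, which agrees with 1 − 0 + 0 = 1.

H_0 = Z,  H_1 = Z/2,  H_2 = 0.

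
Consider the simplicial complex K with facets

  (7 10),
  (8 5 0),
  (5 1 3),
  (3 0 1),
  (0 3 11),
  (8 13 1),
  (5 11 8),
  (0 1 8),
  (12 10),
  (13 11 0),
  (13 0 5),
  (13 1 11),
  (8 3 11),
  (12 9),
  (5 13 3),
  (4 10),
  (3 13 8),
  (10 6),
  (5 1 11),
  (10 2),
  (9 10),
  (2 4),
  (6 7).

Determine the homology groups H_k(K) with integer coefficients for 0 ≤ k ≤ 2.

We work with the vertex ordering 0 < 1 < 2 < 3 < 4 < 5 < 6 < 7 < 8 < 9 < 10 < 11 < 12 < 13. The simplices of K, each written with vertices in increasing order, are:

  0-simplices (14): [0], [1], [2], [3], [4], [5], [6], [7], [8], [9], [10], [11], [12], [13]
  1-simplices (30): (30 of them)
  2-simplices (14): [0,1,3], [0,1,8], [0,3,11], [0,5,8], [0,5,13], [0,11,13], [1,3,5], [1,5,11], [1,8,13], [1,11,13], [3,5,13], [3,8,11], [3,8,13], [5,8,11]

so the chain groups are C_0 ≅ Z^14, C_1 ≅ Z^30, C_2 ≅ Z^14.

Boundary ∂_1: C_1 → C_0 sends each edge [p,q] (with p < q) to q − p. For instance
  ∂[1,8] = [8] − [1].
This gives a 14×30 integer matrix of rank 12; reducing to Smith normal form yields diagonal entries (1,1,1,1,1,1,1,1,1,1,1,1).

Boundary ∂_2: C_2 → C_1 sends each 2-simplex [p,q,r] to [q,r] − [p,r] + [p,q]. For instance
  ∂[0,5,13] = [5,13] − [0,13] + [0,5],
  ∂[1,5,11] = [5,11] − [1,11] + [1,5].
The resulting 30×14 matrix has rank 13, and its Smith normal form has invariant factors (1,1,1,1,1,1,1,1,1,1,1,1,1).

From H_k ≅ ker(∂_k) / im(∂_{k+1}) we obtain:

  H_0: rank C_0 − rank ∂_1 = 14 − 12 = 2, and the invariant factors of ∂_1 are all 1, so H_0 ≅ Z^2.
  H_1: rank ker ∂_1 − rank ∂_2 = (30 − 12) − 13 = 5, and the invariant factors of ∂_2 are all 1, so H_1 ≅ Z^5.
  H_2: rank ker ∂_2 − rank ∂_3 = (14 − 13) − 0 = 1, and there is no ∂_3, so H_2 ≅ Z.

H_0 = Z^2,  H_1 = Z^5,  H_2 = Z.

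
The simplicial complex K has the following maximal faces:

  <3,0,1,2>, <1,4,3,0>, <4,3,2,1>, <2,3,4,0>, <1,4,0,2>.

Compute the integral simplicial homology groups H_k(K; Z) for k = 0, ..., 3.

H_0 ≅ Z,  H_1 = 0,  H_2 = 0,  H_3 ≅ Z.

We work with the vertex ordering 0 < 1 < 2 < 3 < 4. The simplices of K, each written with vertices in increasing order, are:

  0-simplices (5): [0], [1], [2], [3], [4]
  1-simplices (10): [0,1], [0,2], [0,3], [0,4], [1,2], [1,3], [1,4], [2,3], [2,4], [3,4]
  2-simplices (10): [0,1,2], [0,1,3], [0,1,4], [0,2,3], [0,2,4], [0,3,4], [1,2,3], [1,2,4], [1,3,4], [2,3,4]
  3-simplices (5): [0,1,2,3], [0,1,2,4], [0,1,3,4], [0,2,3,4], [1,2,3,4]

giving chain groups C_0 ≅ Z^5, C_1 ≅ Z^10, C_2 ≅ Z^10, C_3 ≅ Z^5.

∂_1: C_1 → C_0 sends each edge [p,q] (with p < q) to q − p. For instance
  ∂[0,2] = [2] − [0].
As a 5×10 matrix over Z this has rank 4, with invariant factors (1,1,1,1).

Boundary ∂_2: C_2 → C_1 acts by ∂[p,q,r] = [q,r] − [p,r] + [p,q]. For instance
  ∂[2,3,4] = [3,4] − [2,4] + [2,3],
  ∂[0,1,4] = [1,4] − [0,4] + [0,1].
The resulting 10×10 matrix has rank 6, and its Smith normal form has invariant factors (1,1,1,1,1,1).

∂_3: C_3 → C_2 sends each 3-simplex σ to the alternating sum Σ_i (−1)^i (σ with its i-th vertex removed). For instance
  ∂[0,1,3,4] = [1,3,4] − [0,3,4] + [0,1,4] − [0,1,3],
  ∂[0,2,3,4] = [2,3,4] − [0,3,4] + [0,2,4] − [0,2,3].
The 10×5 boundary matrix has rank 4 and Smith normal form diag(1,1,1,1).

From H_k ≅ ker(∂_k) / im(∂_{k+1}) we obtain:

  H_0: rank C_0 − rank ∂_1 = 5 − 4 = 1, and the invariant factors of ∂_1 are all 1, so H_0 = Z.
  H_1: rank ker ∂_1 − rank ∂_2 = (10 − 4) − 6 = 0, and the invariant factors of ∂_2 are all 1, so H_1 = 0.
  H_2: rank ker ∂_2 − rank ∂_3 = (10 − 6) − 4 = 0, and the invariant factors of ∂_3 are all 1, so H_2 = 0.
  H_3: rank ker ∂_3 − rank ∂_4 = (5 − 4) − 0 = 1, and there is no ∂_4, so H_3 = Z.

(K is a triangulation of the 3-sphere S^3.)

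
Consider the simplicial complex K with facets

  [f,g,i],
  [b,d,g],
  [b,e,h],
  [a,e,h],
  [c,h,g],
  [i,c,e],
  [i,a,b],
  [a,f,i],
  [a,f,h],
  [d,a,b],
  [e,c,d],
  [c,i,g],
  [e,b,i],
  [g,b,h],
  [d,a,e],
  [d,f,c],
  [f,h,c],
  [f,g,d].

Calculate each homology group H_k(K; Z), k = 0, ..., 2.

H_0 ≅ Z,  H_1 ≅ Z ⊕ Z/2,  H_2 = 0.

We work with the vertex ordering a < b < c < d < e < f < g < h < i. The simplices of K, each written with vertices in increasing order, are:

  0-simplices (9): a, b, c, d, e, f, g, h, i
  1-simplices (27): ab, ad, ae, af, ah, ai, bd, be, bg, bh, bi, cd, ce, cf, cg, ch, ci, de, df, dg, eh, ei, fg, fh, fi, gh, gi
  2-simplices (18): abd, abi, ade, aeh, afh, afi, bdg, beh, bei, bgh, cde, cdf, cei, cfh, cgh, cgi, dfg, fgi

so the chain groups are C_0 ≅ Z^9, C_1 ≅ Z^27, C_2 ≅ Z^18.

Boundary ∂_1: C_1 → C_0 maps an edge to its endpoints' difference, ∂[p,q] = q − p.
The resulting 9×27 matrix has rank 8, and its Smith normal form has invariant factors (1,1,1,1,1,1,1,1).

∂_2: C_2 → C_1 acts by ∂[p,q,r] = [q,r] − [p,r] + [p,q]. For instance
  ∂fgi = gi − fi + fg,
  ∂cei = ei − ci + ce.
The 27×18 boundary matrix has rank 18 and Smith normal form diag(1,1,1,1,1,1,1,1,1,1,1,1,1,1,1,1,1,2).

From H_k ≅ ker(∂_k) / im(∂_{k+1}) we obtain:

  H_0: rank C_0 − rank ∂_1 = 9 − 8 = 1, and the invariant factors of ∂_1 are all 1, so H_0 = Z.
  H_1: rank ker ∂_1 − rank ∂_2 = (27 − 8) − 18 = 1, and ∂_2 has invariant factor 2 > 1, so H_1 = Z ⊕ Z/2.
  H_2: rank ker ∂_2 − rank ∂_3 = (18 − 18) − 0 = 0, and there is no ∂_3, so H_2 = 0.

As a check, the Euler characteristic is 9 − 27 + 18 = 0, which agrees with 1 − 1 + 0 = 0.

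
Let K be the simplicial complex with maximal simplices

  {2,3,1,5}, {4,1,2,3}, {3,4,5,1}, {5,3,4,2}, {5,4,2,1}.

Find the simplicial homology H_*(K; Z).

We work with the vertex ordering 1 < 2 < 3 < 4 < 5. The simplices of K, each written with vertices in increasing order, are:

  0-simplices (5): [1], [2], [3], [4], [5]
  1-simplices (10): [1,2], [1,3], [1,4], [1,5], [2,3], [2,4], [2,5], [3,4], [3,5], [4,5]
  2-simplices (10): [1,2,3], [1,2,4], [1,2,5], [1,3,4], [1,3,5], [1,4,5], [2,3,4], [2,3,5], [2,4,5], [3,4,5]
  3-simplices (5): [1,2,3,4], [1,2,3,5], [1,2,4,5], [1,3,4,5], [2,3,4,5]

so the chain groups are C_0 ≅ Z^5, C_1 ≅ Z^10, C_2 ≅ Z^10, C_3 ≅ Z^5.

∂_1: C_1 → C_0 is given by ∂[p,q] = [q] − [p]. For instance
  ∂[1,3] = [3] − [1].
The 5×10 boundary matrix has rank 4 and Smith normal form diag(1,1,1,1).

The boundary map ∂_2: C_2 → C_1 acts by ∂[p,q,r] = [q,r] − [p,r] + [p,q]. For instance
  ∂[1,3,5] = [3,5] − [1,5] + [1,3],
  ∂[1,2,3] = [2,3] − [1,3] + [1,2].
This gives a 10×10 integer matrix of rank 6; reducing to Smith normal form yields diagonal entries (1,1,1,1,1,1).

∂_3: C_3 → C_2 sends each 3-simplex σ to the alternating sum Σ_i (−1)^i (σ with its i-th vertex removed). For instance
  ∂[1,2,3,4] = [2,3,4] − [1,3,4] + [1,2,4] − [1,2,3],
  ∂[1,3,4,5] = [3,4,5] − [1,4,5] + [1,3,5] − [1,3,4].
This gives a 10×5 integer matrix of rank 4; reducing to Smith normal form yields diagonal entries (1,1,1,1).

Computing H_k = (kernel of ∂_k) / (image of ∂_{k+1}):

  H_0: rank C_0 − rank ∂_1 = 5 − 4 = 1, and the invariant factors of ∂_1 are all 1, so H_0 = Z.
  H_1: rank ker ∂_1 − rank ∂_2 = (10 − 4) − 6 = 0, and the invariant factors of ∂_2 are all 1, so H_1 = 0.
  H_2: rank ker ∂_2 − rank ∂_3 = (10 − 6) − 4 = 0, and the invariant factors of ∂_3 are all 1, so H_2 = 0.
  H_3: rank ker ∂_3 − rank ∂_4 = (5 − 4) − 0 = 1, and there is no ∂_4, so H_3 = Z.

As a check, the Euler characteristic is 5 − 10 + 10 − 5 = 0, which agrees with 1 − 0 + 0 − 1 = 0.

H_0 = Z,  H_1 = 0,  H_2 = 0,  H_3 = Z.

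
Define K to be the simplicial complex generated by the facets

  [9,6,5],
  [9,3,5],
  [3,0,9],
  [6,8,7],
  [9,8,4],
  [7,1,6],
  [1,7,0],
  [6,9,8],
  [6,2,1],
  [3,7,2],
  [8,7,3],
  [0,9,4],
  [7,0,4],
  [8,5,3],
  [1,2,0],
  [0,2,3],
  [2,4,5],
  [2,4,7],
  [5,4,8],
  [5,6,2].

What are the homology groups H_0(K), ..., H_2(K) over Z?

We work with the vertex ordering 0 < 1 < 2 < 3 < 4 < 5 < 6 < 7 < 8 < 9. The simplices of K, each written with vertices in increasing order, are:

  0-simplices (10): [0], [1], [2], [3], [4], [5], [6], [7], [8], [9]
  1-simplices (30): (30 of them)
  2-simplices (20): (20 of them)

Hence C_0 ≅ Z^10, C_1 ≅ Z^30, C_2 ≅ Z^20.

Boundary ∂_1: C_1 → C_0 maps an edge to its endpoints' difference, ∂[p,q] = q − p.
The 10×30 boundary matrix has rank 9 and Smith normal form diag(1,1,1,1,1,1,1,1,1).

∂_2: C_2 → C_1 maps a triangle to the signed sum of its edges. For instance
  ∂[4,5,8] = [5,8] − [4,8] + [4,5],
  ∂[3,5,8] = [5,8] − [3,8] + [3,5].
This gives a 30×20 integer matrix of rank 20; reducing to Smith normal form yields diagonal entries (1,1,1,1,1,1,1,1,1,1,1,1,1,1,1,1,1,1,1,2).

Computing H_k = (kernel of ∂_k) / (image of ∂_{k+1}):

  H_0: rank C_0 − rank ∂_1 = 10 − 9 = 1, and the invariant factors of ∂_1 are all 1, so H_0 = Z.
  H_1: rank ker ∂_1 − rank ∂_2 = (30 − 9) − 20 = 1, and ∂_2 has invariant factor 2 > 1, so H_1 = Z ⊕ Z/2Z.
  H_2: rank ker ∂_2 − rank ∂_3 = (20 − 20) − 0 = 0, and there is no ∂_3, so H_2 = 0.

(K is a triangulation of the Klein bottle.)

H_0 = Z,  H_1 = Z ⊕ Z/2Z,  H_2 = 0.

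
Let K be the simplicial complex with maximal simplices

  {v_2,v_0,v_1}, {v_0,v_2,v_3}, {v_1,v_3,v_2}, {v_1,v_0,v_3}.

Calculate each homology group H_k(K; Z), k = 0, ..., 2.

Fix the vertex order v_0 < v_1 < v_2 < v_3 and write every simplex with vertices in increasing order. Then dim K = 2 and the simplices of K are:

  0-simplices (4): [v_0], [v_1], [v_2], [v_3]
  1-simplices (6): [v_0,v_1], [v_0,v_2], [v_0,v_3], [v_1,v_2], [v_1,v_3], [v_2,v_3]
  2-simplices (4): [v_0,v_1,v_2], [v_0,v_1,v_3], [v_0,v_2,v_3], [v_1,v_2,v_3]

so the chain groups are C_0 ≅ Z^4, C_1 ≅ Z^6, C_2 ≅ Z^4.

Boundary ∂_1: C_1 → C_0 sends each edge [p,q] (with p < q) to q − p. For instance
  ∂[v_0,v_2] = [v_2] − [v_0].
The resulting 4×6 matrix has rank 3, and its Smith normal form has invariant factors (1,1,1).

∂_2: C_2 → C_1 acts by ∂[p,q,r] = [q,r] − [p,r] + [p,q]. For instance
  ∂[v_0,v_1,v_3] = [v_1,v_3] − [v_0,v_3] + [v_0,v_1],
  ∂[v_0,v_1,v_2] = [v_1,v_2] − [v_0,v_2] + [v_0,v_1].
As a 6×4 matrix over Z this has rank 3, with invariant factors (1,1,1).

Computing H_k = (kernel of ∂_k) / (image of ∂_{k+1}):

  H_0: rank C_0 − rank ∂_1 = 4 − 3 = 1, and the invariant factors of ∂_1 are all 1, so H_0 = Z.
  H_1: rank ker ∂_1 − rank ∂_2 = (6 − 3) − 3 = 0, and the invariant factors of ∂_2 are all 1, so H_1 = 0.
  H_2: rank ker ∂_2 − rank ∂_3 = (4 − 3) − 0 = 1, and there is no ∂_3, so H_2 = Z.

As a check, the Euler characteristic is 4 − 6 + 4 = 2, which agrees with 1 − 0 + 1 = 2.

H_0 ≅ Z,  H_1 = 0,  H_2 ≅ Z.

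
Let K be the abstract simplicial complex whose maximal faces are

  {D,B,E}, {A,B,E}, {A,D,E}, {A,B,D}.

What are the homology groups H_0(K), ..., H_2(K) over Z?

Order the vertices as A < B < D < E. Listing each simplex with vertices in this order, K has dimension 2 with simplices:

  0-simplices (4): A, B, D, E
  1-simplices (6): AB, AD, AE, BD, BE, DE
  2-simplices (4): ABD, ABE, ADE, BDE

giving chain groups C_0 ≅ Z^4, C_1 ≅ Z^6, C_2 ≅ Z^4.

The boundary map ∂_1: C_1 → C_0 sends each edge [p,q] (with p < q) to q − p.
As a 4×6 matrix over Z this has rank 3, with invariant factors (1,1,1).

∂_2: C_2 → C_1 sends each 2-simplex [p,q,r] to [q,r] − [p,r] + [p,q]. For instance
  ∂ABE = BE − AE + AB,
  ∂ABD = BD − AD + AB.
The resulting 6×4 matrix has rank 3, and its Smith normal form has invariant factors (1,1,1).

Computing H_k = (kernel of ∂_k) / (image of ∂_{k+1}):

  H_0: rank C_0 − rank ∂_1 = 4 − 3 = 1, and the invariant factors of ∂_1 are all 1, so H_0 = Z.
  H_1: rank ker ∂_1 − rank ∂_2 = (6 − 3) − 3 = 0, and the invariant factors of ∂_2 are all 1, so H_1 = 0.
  H_2: rank ker ∂_2 − rank ∂_3 = (4 − 3) − 0 = 1, and there is no ∂_3, so H_2 = Z.

(K is a triangulation of the 2-sphere S^2.)

H_0 ≅ Z,  H_1 = 0,  H_2 ≅ Z.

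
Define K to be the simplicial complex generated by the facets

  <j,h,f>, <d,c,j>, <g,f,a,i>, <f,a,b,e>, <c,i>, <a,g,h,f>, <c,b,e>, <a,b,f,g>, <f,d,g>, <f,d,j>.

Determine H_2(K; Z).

H_2 ≅ 0.

We work with the vertex ordering a < b < c < d < e < f < g < h < i < j. The simplices of K, each written with vertices in increasing order, are:

  0-simplices (10): a, b, c, d, e, f, g, h, i, j
  1-simplices (25): ab, ae, af, ag, ah, ai, bc, be, bf, bg, cd, ce, ci, cj, df, dg, dj, ef, fg, fh, fi, fj, gh, gi, hj
  2-simplices (18): abe, abf, abg, aef, afg, afh, afi, agh, agi, bce, bef, bfg, cdj, dfg, dfj, fgh, fgi, fhj
  3-simplices (4): abef, abfg, afgh, afgi

giving chain groups C_0 ≅ Z^10, C_1 ≅ Z^25, C_2 ≅ Z^18, C_3 ≅ Z^4.

Boundary ∂_1: C_1 → C_0 sends each edge [p,q] (with p < q) to q − p. For instance
  ∂ab = b − a.
As a 10×25 matrix over Z this has rank 9, with invariant factors (1,1,1,1,1,1,1,1,1).

∂_2: C_2 → C_1 acts by ∂[p,q,r] = [q,r] − [p,r] + [p,q]. For instance
  ∂fhj = hj − fj + fh,
  ∂bce = ce − be + bc.
The 25×18 boundary matrix has rank 14 and Smith normal form diag(1,1,1,1,1,1,1,1,1,1,1,1,1,1).

The boundary map ∂_3: C_3 → C_2 sends each 3-simplex σ to the alternating sum Σ_i (−1)^i (σ with its i-th vertex removed). For instance
  ∂afgh = fgh − agh + afh − afg,
  ∂abef = bef − aef + abf − abe.
The resulting 18×4 matrix has rank 4, and its Smith normal form has invariant factors (1,1,1,1).

Computing H_k = (kernel of ∂_k) / (image of ∂_{k+1}):

  H_2: rank ker ∂_2 − rank ∂_3 = (18 − 14) − 4 = 0, and the invariant factors of ∂_3 are all 1, so H_2 = 0.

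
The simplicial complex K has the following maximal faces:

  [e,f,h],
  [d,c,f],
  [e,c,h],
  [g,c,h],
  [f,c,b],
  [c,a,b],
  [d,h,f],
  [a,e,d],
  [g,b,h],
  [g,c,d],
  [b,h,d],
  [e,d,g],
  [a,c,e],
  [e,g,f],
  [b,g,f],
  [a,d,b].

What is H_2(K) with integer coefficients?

Take the total order a < b < c < d < e < f < g < h on the vertex set. Then K (dimension 2) consists of the simplices:

  0-simplices (8): a, b, c, d, e, f, g, h
  1-simplices (24): ab, ac, ad, ae, bc, bd, bf, bg, bh, cd, ce, cf, cg, ch, de, df, dg, dh, ef, eg, eh, fg, fh, gh
  2-simplices (16): abc, abd, ace, ade, bcf, bdh, bfg, bgh, cdf, cdg, ceh, cgh, deg, dfh, efg, efh

so the chain groups are C_0 ≅ Z^8, C_1 ≅ Z^24, C_2 ≅ Z^16.

∂_1: C_1 → C_0 is given by ∂[p,q] = [q] − [p]. For instance
  ∂ae = e − a.
As a 8×24 matrix over Z this has rank 7, with invariant factors (1,1,1,1,1,1,1).

The boundary map ∂_2: C_2 → C_1 acts by ∂[p,q,r] = [q,r] − [p,r] + [p,q]. For instance
  ∂ace = ce − ae + ac,
  ∂abc = bc − ac + ab.
The resulting 24×16 matrix has rank 15, and its Smith normal form has invariant factors (1,1,1,1,1,1,1,1,1,1,1,1,1,1,1).

Reading off H_k = ker ∂_k / im ∂_{k+1}:

  H_2: rank ker ∂_2 − rank ∂_3 = (16 − 15) − 0 = 1, and there is no ∂_3, so H_2 ≅ Z.

H_2 = Z.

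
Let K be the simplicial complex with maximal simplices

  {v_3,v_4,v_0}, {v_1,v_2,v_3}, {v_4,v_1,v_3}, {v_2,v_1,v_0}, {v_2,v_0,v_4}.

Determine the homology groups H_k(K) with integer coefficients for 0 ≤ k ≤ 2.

We work with the vertex ordering v_0 < v_1 < v_2 < v_3 < v_4. The simplices of K, each written with vertices in increasing order, are:

  0-simplices (5): [v_0], [v_1], [v_2], [v_3], [v_4]
  1-simplices (10): [v_0,v_1], [v_0,v_2], [v_0,v_3], [v_0,v_4], [v_1,v_2], [v_1,v_3], [v_1,v_4], [v_2,v_3], [v_2,v_4], [v_3,v_4]
  2-simplices (5): [v_0,v_1,v_2], [v_0,v_2,v_4], [v_0,v_3,v_4], [v_1,v_2,v_3], [v_1,v_3,v_4]

Hence C_0 ≅ Z^5, C_1 ≅ Z^10, C_2 ≅ Z^5.

∂_1: C_1 → C_0 sends each edge [p,q] (with p < q) to q − p. For instance
  ∂[v_1,v_4] = [v_4] − [v_1].
The 5×10 boundary matrix has rank 4 and Smith normal form diag(1,1,1,1).

The boundary map ∂_2: C_2 → C_1 sends each 2-simplex [p,q,r] to [q,r] − [p,r] + [p,q]. For instance
  ∂[v_1,v_3,v_4] = [v_3,v_4] − [v_1,v_4] + [v_1,v_3],
  ∂[v_1,v_2,v_3] = [v_2,v_3] − [v_1,v_3] + [v_1,v_2].
This gives a 10×5 integer matrix of rank 5; reducing to Smith normal form yields diagonal entries (1,1,1,1,1).

From H_k ≅ ker(∂_k) / im(∂_{k+1}) we obtain:

  H_0: rank C_0 − rank ∂_1 = 5 − 4 = 1, and the invariant factors of ∂_1 are all 1, so H_0 ≅ Z.
  H_1: rank ker ∂_1 − rank ∂_2 = (10 − 4) − 5 = 1, and the invariant factors of ∂_2 are all 1, so H_1 ≅ Z.
  H_2: rank ker ∂_2 − rank ∂_3 = (5 − 5) − 0 = 0, and there is no ∂_3, so H_2 ≅ 0.

H_0 = Z,  H_1 = Z,  H_2 = 0.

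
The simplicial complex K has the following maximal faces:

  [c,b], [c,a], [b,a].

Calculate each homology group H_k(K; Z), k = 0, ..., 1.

H_0 = Z,  H_1 = Z.

Fix the vertex order a < b < c and write every simplex with vertices in increasing order. Then dim K = 1 and the simplices of K are:

  0-simplices (3): a, b, c
  1-simplices (3): ab, ac, bc

so the chain groups are C_0 ≅ Z^3, C_1 ≅ Z^3.

∂_1: C_1 → C_0 is given by ∂[p,q] = [q] − [p].
The resulting 3×3 matrix has rank 2, and its Smith normal form has invariant factors (1,1).

Computing H_k = (kernel of ∂_k) / (image of ∂_{k+1}):

  H_0: rank C_0 − rank ∂_1 = 3 − 2 = 1, and the invariant factors of ∂_1 are all 1, so H_0 ≅ Z.
  H_1: rank ker ∂_1 − rank ∂_2 = (3 − 2) − 0 = 1, and there is no ∂_2, so H_1 ≅ Z.

As a check, the Euler characteristic is 3 − 3 = 0, which agrees with 1 − 1 = 0.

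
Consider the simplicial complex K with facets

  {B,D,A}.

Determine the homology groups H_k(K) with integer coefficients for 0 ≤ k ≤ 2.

H_0 = Z,  H_1 = 0,  H_2 = 0.

Fix the vertex order A < B < D and write every simplex with vertices in increasing order. Then dim K = 2 and the simplices of K are:

  0-simplices (3): A, B, D
  1-simplices (3): AB, AD, BD
  2-simplices (1): ABD

Hence C_0 ≅ Z^3, C_1 ≅ Z^3, C_2 ≅ Z^1.

The boundary map ∂_1: C_1 → C_0 maps an edge to its endpoints' difference, ∂[p,q] = q − p. For instance
  ∂AB = B − A.
As a 3×3 matrix over Z this has rank 2, with invariant factors (1,1).

Boundary ∂_2: C_2 → C_1 sends each 2-simplex [p,q,r] to [q,r] − [p,r] + [p,q]. For instance
  ∂ABD = BD − AD + AB.
As a 3×1 matrix over Z this has rank 1, with invariant factors (1).

Computing H_k = (kernel of ∂_k) / (image of ∂_{k+1}):

  H_0: rank C_0 − rank ∂_1 = 3 − 2 = 1, and the invariant factors of ∂_1 are all 1, so H_0 ≅ Z.
  H_1: rank ker ∂_1 − rank ∂_2 = (3 − 2) − 1 = 0, and the invariant factors of ∂_2 are all 1, so H_1 ≅ 0.
  H_2: rank ker ∂_2 − rank ∂_3 = (1 − 1) − 0 = 0, and there is no ∂_3, so H_2 ≅ 0.

As a check, the Euler characteristic is 3 − 3 + 1 = 1, which agrees with 1 − 0 + 0 = 1.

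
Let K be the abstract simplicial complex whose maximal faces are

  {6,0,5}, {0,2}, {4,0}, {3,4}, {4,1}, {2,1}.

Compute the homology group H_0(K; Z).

We work with the vertex ordering 0 < 1 < 2 < 3 < 4 < 5 < 6. The simplices of K, each written with vertices in increasing order, are:

  0-simplices (7): [0], [1], [2], [3], [4], [5], [6]
  1-simplices (8): [0,2], [0,4], [0,5], [0,6], [1,2], [1,4], [3,4], [5,6]
  2-simplices (1): [0,5,6]

so the chain groups are C_0 ≅ Z^7, C_1 ≅ Z^8, C_2 ≅ Z^1.

∂_1: C_1 → C_0 maps an edge to its endpoints' difference, ∂[p,q] = q − p.
The 7×8 boundary matrix has rank 6 and Smith normal form diag(1,1,1,1,1,1).

Boundary ∂_2: C_2 → C_1 acts by ∂[p,q,r] = [q,r] − [p,r] + [p,q]. For instance
  ∂[0,5,6] = [5,6] − [0,6] + [0,5].
The resulting 8×1 matrix has rank 1, and its Smith normal form has invariant factors (1).

Computing H_k = (kernel of ∂_k) / (image of ∂_{k+1}):

  H_0: rank C_0 − rank ∂_1 = 7 − 6 = 1, and the invariant factors of ∂_1 are all 1, so H_0 ≅ Z.

H_0 = Z.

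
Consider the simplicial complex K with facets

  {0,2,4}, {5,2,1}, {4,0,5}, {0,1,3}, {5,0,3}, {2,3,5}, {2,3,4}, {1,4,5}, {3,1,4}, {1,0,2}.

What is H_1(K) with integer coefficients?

We work with the vertex ordering 0 < 1 < 2 < 3 < 4 < 5. The simplices of K, each written with vertices in increasing order, are:

  0-simplices (6): [0], [1], [2], [3], [4], [5]
  1-simplices (15): [0,1], [0,2], [0,3], [0,4], [0,5], [1,2], [1,3], [1,4], [1,5], [2,3], [2,4], [2,5], [3,4], [3,5], [4,5]
  2-simplices (10): [0,1,2], [0,1,3], [0,2,4], [0,3,5], [0,4,5], [1,2,5], [1,3,4], [1,4,5], [2,3,4], [2,3,5]

giving chain groups C_0 ≅ Z^6, C_1 ≅ Z^15, C_2 ≅ Z^10.

∂_1: C_1 → C_0 is given by ∂[p,q] = [q] − [p].
This gives a 6×15 integer matrix of rank 5; reducing to Smith normal form yields diagonal entries (1,1,1,1,1).

Boundary ∂_2: C_2 → C_1 sends each 2-simplex [p,q,r] to [q,r] − [p,r] + [p,q]. For instance
  ∂[0,4,5] = [4,5] − [0,5] + [0,4],
  ∂[2,3,4] = [3,4] − [2,4] + [2,3].
The resulting 15×10 matrix has rank 10, and its Smith normal form has invariant factors (1,1,1,1,1,1,1,1,1,2).

Now H_k = ker ∂_k / im ∂_{k+1}, so:

  H_1: rank ker ∂_1 − rank ∂_2 = (15 − 5) − 10 = 0, and ∂_2 has invariant factor 2 > 1, so H_1 ≅ Z/2Z.

H_1 = Z/2Z.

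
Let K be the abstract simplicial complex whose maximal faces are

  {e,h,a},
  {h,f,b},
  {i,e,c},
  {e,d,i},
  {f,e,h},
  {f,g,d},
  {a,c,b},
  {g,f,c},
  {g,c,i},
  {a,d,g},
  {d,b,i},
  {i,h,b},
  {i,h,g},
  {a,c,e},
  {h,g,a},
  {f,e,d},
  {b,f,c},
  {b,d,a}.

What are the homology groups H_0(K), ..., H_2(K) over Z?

We work with the vertex ordering a < b < c < d < e < f < g < h < i. The simplices of K, each written with vertices in increasing order, are:

  0-simplices (9): a, b, c, d, e, f, g, h, i
  1-simplices (27): ab, ac, ad, ae, ag, ah, bc, bd, bf, bh, bi, ce, cf, cg, ci, de, df, dg, di, ef, eh, ei, fg, fh, gh, gi, hi
  2-simplices (18): abc, abd, ace, adg, aeh, agh, bcf, bdi, bfh, bhi, cei, cfg, cgi, def, dei, dfg, efh, ghi

giving chain groups C_0 ≅ Z^9, C_1 ≅ Z^27, C_2 ≅ Z^18.

Boundary ∂_1: C_1 → C_0 sends each edge [p,q] (with p < q) to q − p. For instance
  ∂ae = e − a.
As a 9×27 matrix over Z this has rank 8, with invariant factors (1,1,1,1,1,1,1,1).

Boundary ∂_2: C_2 → C_1 maps a triangle to the signed sum of its edges. For instance
  ∂abd = bd − ad + ab,
  ∂ghi = hi − gi + gh.
The resulting 27×18 matrix has rank 17, and its Smith normal form has invariant factors (1,1,1,1,1,1,1,1,1,1,1,1,1,1,1,1,1).

Computing H_k = (kernel of ∂_k) / (image of ∂_{k+1}):

  H_0: rank C_0 − rank ∂_1 = 9 − 8 = 1, and the invariant factors of ∂_1 are all 1, so H_0 = Z.
  H_1: rank ker ∂_1 − rank ∂_2 = (27 − 8) − 17 = 2, and the invariant factors of ∂_2 are all 1, so H_1 = Z^2.
  H_2: rank ker ∂_2 − rank ∂_3 = (18 − 17) − 0 = 1, and there is no ∂_3, so H_2 = Z.

H_0 = Z,  H_1 = Z^2,  H_2 = Z.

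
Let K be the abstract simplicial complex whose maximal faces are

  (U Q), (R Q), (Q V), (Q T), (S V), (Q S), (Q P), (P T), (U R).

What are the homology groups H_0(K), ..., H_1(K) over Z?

H_0 ≅ Z,  H_1 ≅ Z^3.

K has 7 vertices, 9 edges.
rank ∂_0 = 0, rank ∂_1 = 6 ⇒ b_0 = 7 − 0 − 6 = 1; all invariant factors of ∂_1 are 1 so no torsion. So H_0 ≅ Z.
rank ∂_1 = 6, rank ∂_2 = 0 ⇒ b_1 = 9 − 6 − 0 = 3. So H_1 ≅ Z^3.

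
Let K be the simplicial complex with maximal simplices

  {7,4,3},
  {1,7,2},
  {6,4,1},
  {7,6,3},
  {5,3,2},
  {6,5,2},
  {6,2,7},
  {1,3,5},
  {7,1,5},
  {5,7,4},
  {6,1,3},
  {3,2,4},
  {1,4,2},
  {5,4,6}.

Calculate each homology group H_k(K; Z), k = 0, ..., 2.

H_0 = Z,  H_1 = Z^2,  H_2 = Z.

K has 7 vertices, 21 edges, 14 triangles.
rank ∂_0 = 0, rank ∂_1 = 6 ⇒ b_0 = 7 − 0 − 6 = 1; all invariant factors of ∂_1 are 1 so no torsion. So H_0 ≅ Z.
rank ∂_1 = 6, rank ∂_2 = 13 ⇒ b_1 = 21 − 6 − 13 = 2; all invariant factors of ∂_2 are 1 so no torsion. So H_1 ≅ Z^2.
rank ∂_2 = 13, rank ∂_3 = 0 ⇒ b_2 = 14 − 13 − 0 = 1. So H_2 ≅ Z.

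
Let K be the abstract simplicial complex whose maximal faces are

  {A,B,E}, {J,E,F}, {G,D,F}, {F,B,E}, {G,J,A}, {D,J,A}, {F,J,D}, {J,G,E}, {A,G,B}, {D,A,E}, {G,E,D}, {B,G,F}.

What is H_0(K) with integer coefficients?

We work with the vertex ordering A < B < D < E < F < G < J. The simplices of K, each written with vertices in increasing order, are:

  0-simplices (7): A, B, D, E, F, G, J
  1-simplices (18): AB, AD, AE, AG, AJ, BE, BF, BG, DE, DF, DG, DJ, EF, EG, EJ, FG, FJ, GJ
  2-simplices (12): ABE, ABG, ADE, ADJ, AGJ, BEF, BFG, DEG, DFG, DFJ, EFJ, EGJ

so the chain groups are C_0 ≅ Z^7, C_1 ≅ Z^18, C_2 ≅ Z^12.

The boundary map ∂_1: C_1 → C_0 is given by ∂[p,q] = [q] − [p]. For instance
  ∂FG = G − F.
As a 7×18 matrix over Z this has rank 6, with invariant factors (1,1,1,1,1,1).

The boundary map ∂_2: C_2 → C_1 sends each 2-simplex [p,q,r] to [q,r] − [p,r] + [p,q]. For instance
  ∂DFG = FG − DG + DF,
  ∂ABE = BE − AE + AB.
The 18×12 boundary matrix has rank 12 and Smith normal form diag(1,1,1,1,1,1,1,1,1,1,1,2).

Reading off H_k = ker ∂_k / im ∂_{k+1}:

  H_0: rank C_0 − rank ∂_1 = 7 − 6 = 1, and the invariant factors of ∂_1 are all 1, so H_0 ≅ Z.

H_0 = Z.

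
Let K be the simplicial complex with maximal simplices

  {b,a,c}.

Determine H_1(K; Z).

We work with the vertex ordering a < b < c. The simplices of K, each written with vertices in increasing order, are:

  0-simplices (3): a, b, c
  1-simplices (3): ab, ac, bc
  2-simplices (1): abc

giving chain groups C_0 ≅ Z^3, C_1 ≅ Z^3, C_2 ≅ Z^1.

The boundary map ∂_1: C_1 → C_0 sends each edge [p,q] (with p < q) to q − p.
The 3×3 boundary matrix has rank 2 and Smith normal form diag(1,1).

∂_2: C_2 → C_1 acts by ∂[p,q,r] = [q,r] − [p,r] + [p,q]. For instance
  ∂abc = bc − ac + ab.
The 3×1 boundary matrix has rank 1 and Smith normal form diag(1).

From H_k ≅ ker(∂_k) / im(∂_{k+1}) we obtain:

  H_1: rank ker ∂_1 − rank ∂_2 = (3 − 2) − 1 = 0, and the invariant factors of ∂_2 are all 1, so H_1 = 0.

(K is a triangulation of the 2-simplex.)

H_1 = 0.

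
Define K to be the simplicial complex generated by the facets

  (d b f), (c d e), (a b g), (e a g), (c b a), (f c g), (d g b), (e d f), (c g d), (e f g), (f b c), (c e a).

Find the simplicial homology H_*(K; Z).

H_0 = Z,  H_1 = Z/2,  H_2 = 0.

Fix the vertex order a < b < c < d < e < f < g and write every simplex with vertices in increasing order. Then dim K = 2 and the simplices of K are:

  0-simplices (7): a, b, c, d, e, f, g
  1-simplices (18): ab, ac, ae, ag, bc, bd, bf, bg, cd, ce, cf, cg, de, df, dg, ef, eg, fg
  2-simplices (12): abc, abg, ace, aeg, bcf, bdf, bdg, cde, cdg, cfg, def, efg

so the chain groups are C_0 ≅ Z^7, C_1 ≅ Z^18, C_2 ≅ Z^12.

Boundary ∂_1: C_1 → C_0 sends each edge [p,q] (with p < q) to q − p. For instance
  ∂cd = d − c.
The 7×18 boundary matrix has rank 6 and Smith normal form diag(1,1,1,1,1,1).

∂_2: C_2 → C_1 acts by ∂[p,q,r] = [q,r] − [p,r] + [p,q]. For instance
  ∂bdg = dg − bg + bd,
  ∂def = ef − df + de.
The 18×12 boundary matrix has rank 12 and Smith normal form diag(1,1,1,1,1,1,1,1,1,1,1,2).

Reading off H_k = ker ∂_k / im ∂_{k+1}:

  H_0: rank C_0 − rank ∂_1 = 7 − 6 = 1, and the invariant factors of ∂_1 are all 1, so H_0 = Z.
  H_1: rank ker ∂_1 − rank ∂_2 = (18 − 6) − 12 = 0, and ∂_2 has invariant factor 2 > 1, so H_1 = Z/2.
  H_2: rank ker ∂_2 − rank ∂_3 = (12 − 12) − 0 = 0, and there is no ∂_3, so H_2 = 0.

As a check, the Euler characteristic is 7 − 18 + 12 = 1, which agrees with 1 − 0 + 0 = 1.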